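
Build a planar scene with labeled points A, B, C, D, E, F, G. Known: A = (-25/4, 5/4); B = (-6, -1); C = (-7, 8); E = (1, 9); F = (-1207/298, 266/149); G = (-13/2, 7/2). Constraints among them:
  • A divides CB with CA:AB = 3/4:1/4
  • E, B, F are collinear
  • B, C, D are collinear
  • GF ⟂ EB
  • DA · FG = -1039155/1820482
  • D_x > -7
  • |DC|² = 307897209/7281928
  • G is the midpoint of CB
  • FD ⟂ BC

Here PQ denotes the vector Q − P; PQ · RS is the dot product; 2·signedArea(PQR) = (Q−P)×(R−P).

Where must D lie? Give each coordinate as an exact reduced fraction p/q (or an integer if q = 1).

1. D_x = -153505/24436  [B, C, D are collinear ∩ FD ⟂ BC]
2. D_y = 37565/24436  [B, C, D are collinear ∩ FD ⟂ BC]
   → D = (-153505/24436, 37565/24436)

D = (-153505/24436, 37565/24436)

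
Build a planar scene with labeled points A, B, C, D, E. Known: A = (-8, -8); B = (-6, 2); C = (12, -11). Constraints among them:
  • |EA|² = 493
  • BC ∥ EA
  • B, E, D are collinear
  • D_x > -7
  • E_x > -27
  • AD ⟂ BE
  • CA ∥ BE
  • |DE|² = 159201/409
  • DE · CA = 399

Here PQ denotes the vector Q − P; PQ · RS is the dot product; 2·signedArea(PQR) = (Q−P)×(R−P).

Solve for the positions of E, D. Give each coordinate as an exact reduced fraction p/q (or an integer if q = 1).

1. E_x = -26  [BC ∥ EA ∩ CA ∥ BE]
2. E_y = 5  [BC ∥ EA ∩ CA ∥ BE]
   → E = (-26, 5)
3. D_x = -2654/409  [B, E, D are collinear ∩ AD ⟂ BE]
4. D_y = 848/409  [B, E, D are collinear ∩ AD ⟂ BE]
   → D = (-2654/409, 848/409)

D = (-2654/409, 848/409)
E = (-26, 5)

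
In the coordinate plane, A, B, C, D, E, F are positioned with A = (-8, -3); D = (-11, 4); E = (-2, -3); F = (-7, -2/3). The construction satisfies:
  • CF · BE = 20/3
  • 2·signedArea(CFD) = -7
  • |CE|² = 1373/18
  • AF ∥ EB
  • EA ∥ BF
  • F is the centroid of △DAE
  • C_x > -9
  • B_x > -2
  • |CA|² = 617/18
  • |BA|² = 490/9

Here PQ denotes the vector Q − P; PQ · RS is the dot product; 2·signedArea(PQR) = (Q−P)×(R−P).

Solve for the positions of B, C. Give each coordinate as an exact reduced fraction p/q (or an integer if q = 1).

1. B_x = -1  [EA ∥ BF ∩ AF ∥ EB]
2. B_y = -2/3  [EA ∥ BF ∩ AF ∥ EB]
   → B = (-1, -2/3)
3. C_x = -17/2  [CF · BE = 20/3 ∩ 2·signedArea(CFD) = -7]
4. C_y = 17/6  [CF · BE = 20/3 ∩ 2·signedArea(CFD) = -7]
   → C = (-17/2, 17/6)

B = (-1, -2/3)
C = (-17/2, 17/6)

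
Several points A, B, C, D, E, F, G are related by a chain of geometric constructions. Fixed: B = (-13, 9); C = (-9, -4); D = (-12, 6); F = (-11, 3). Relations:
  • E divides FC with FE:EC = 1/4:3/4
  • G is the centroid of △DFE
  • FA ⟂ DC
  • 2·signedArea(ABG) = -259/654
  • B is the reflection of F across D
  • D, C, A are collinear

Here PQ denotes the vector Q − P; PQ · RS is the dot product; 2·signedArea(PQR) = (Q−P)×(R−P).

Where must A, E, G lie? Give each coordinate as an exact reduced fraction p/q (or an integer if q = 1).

1. A_x = -1209/109  [D, C, A are collinear ∩ FA ⟂ DC]
2. A_y = 324/109  [D, C, A are collinear ∩ FA ⟂ DC]
   → A = (-1209/109, 324/109)
3. E_x = -21/2  [E divides FC with FE:EC = 1/4:3/4]
4. E_y = 5/4  [E divides FC with FE:EC = 1/4:3/4]
   → E = (-21/2, 5/4)
5. G_x = -67/6  [G is the centroid of △DFE]
6. G_y = 41/12  [G is the centroid of △DFE]
   → G = (-67/6, 41/12)

A = (-1209/109, 324/109)
E = (-21/2, 5/4)
G = (-67/6, 41/12)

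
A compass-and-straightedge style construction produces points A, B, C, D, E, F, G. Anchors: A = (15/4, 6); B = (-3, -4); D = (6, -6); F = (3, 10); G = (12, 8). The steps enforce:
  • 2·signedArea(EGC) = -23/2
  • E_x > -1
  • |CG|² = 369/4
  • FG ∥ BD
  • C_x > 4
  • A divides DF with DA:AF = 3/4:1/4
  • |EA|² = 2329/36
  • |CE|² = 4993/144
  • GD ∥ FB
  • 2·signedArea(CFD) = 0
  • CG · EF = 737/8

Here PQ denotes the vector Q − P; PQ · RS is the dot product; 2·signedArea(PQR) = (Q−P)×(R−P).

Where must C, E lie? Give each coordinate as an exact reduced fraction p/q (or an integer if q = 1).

1. C_x = 9/2  [line 16·x + 3·y + -78 = 0 ∩ |CG|² = 369/4]
2. C_y = 2  [line 16·x + 3·y + -78 = 0 ∩ |CG|² = 369/4]
   → C = (9/2, 2)
3. E_x = -3/4  [2·signedArea(EGC) = -23/2 ∩ CG · EF = 737/8]
4. E_y = -2/3  [2·signedArea(EGC) = -23/2 ∩ CG · EF = 737/8]
   → E = (-3/4, -2/3)

C = (9/2, 2)
E = (-3/4, -2/3)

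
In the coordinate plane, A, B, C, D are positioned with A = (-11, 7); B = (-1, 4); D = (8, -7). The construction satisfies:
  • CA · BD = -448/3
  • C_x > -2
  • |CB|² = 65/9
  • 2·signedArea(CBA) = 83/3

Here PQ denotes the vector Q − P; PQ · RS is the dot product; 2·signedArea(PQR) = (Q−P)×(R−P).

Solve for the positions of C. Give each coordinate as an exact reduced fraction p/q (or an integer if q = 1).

1. C_x = -4/3  [2·signedArea(CBA) = 83/3 ∩ CA · BD = -448/3]
2. C_y = 4/3  [2·signedArea(CBA) = 83/3 ∩ CA · BD = -448/3]
   → C = (-4/3, 4/3)

C = (-4/3, 4/3)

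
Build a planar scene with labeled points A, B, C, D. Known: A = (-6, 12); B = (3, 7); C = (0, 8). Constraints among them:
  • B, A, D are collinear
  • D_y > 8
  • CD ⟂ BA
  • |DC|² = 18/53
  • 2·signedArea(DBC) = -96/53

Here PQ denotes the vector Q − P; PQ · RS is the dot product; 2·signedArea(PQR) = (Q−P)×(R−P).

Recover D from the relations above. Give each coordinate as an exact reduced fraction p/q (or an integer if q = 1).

D = (15/53, 451/53)

1. D_x = 15/53  [B, A, D are collinear ∩ CD ⟂ BA]
2. D_y = 451/53  [B, A, D are collinear ∩ CD ⟂ BA]
   → D = (15/53, 451/53)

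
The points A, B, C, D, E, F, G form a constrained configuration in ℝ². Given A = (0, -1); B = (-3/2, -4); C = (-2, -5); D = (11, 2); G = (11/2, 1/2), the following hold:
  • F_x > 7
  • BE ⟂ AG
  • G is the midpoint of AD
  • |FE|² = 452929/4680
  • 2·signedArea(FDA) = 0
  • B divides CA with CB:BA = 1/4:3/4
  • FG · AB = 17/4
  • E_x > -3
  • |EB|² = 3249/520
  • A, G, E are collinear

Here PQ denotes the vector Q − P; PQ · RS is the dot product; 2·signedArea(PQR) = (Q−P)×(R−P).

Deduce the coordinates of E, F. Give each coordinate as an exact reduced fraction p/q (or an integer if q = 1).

E = (-561/260, -413/260)
F = (22/3, 1)

1. E_x = -561/260  [A, G, E are collinear ∩ BE ⟂ AG]
2. E_y = -413/260  [A, G, E are collinear ∩ BE ⟂ AG]
   → E = (-561/260, -413/260)
3. F_x = 22/3  [2·signedArea(FDA) = 0 ∩ FG · AB = 17/4]
4. F_y = 1  [2·signedArea(FDA) = 0 ∩ FG · AB = 17/4]
   → F = (22/3, 1)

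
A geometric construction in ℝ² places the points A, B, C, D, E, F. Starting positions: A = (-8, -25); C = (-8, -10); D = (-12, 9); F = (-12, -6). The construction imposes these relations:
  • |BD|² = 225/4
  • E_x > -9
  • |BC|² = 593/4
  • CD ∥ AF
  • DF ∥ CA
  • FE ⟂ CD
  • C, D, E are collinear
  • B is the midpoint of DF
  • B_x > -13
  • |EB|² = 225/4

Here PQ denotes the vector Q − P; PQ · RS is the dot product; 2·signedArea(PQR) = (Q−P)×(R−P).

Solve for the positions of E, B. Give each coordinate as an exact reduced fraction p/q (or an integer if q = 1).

B = (-12, 3/2)
E = (-3384/377, -2022/377)

1. E_x = -3384/377  [C, D, E are collinear ∩ FE ⟂ CD]
2. E_y = -2022/377  [C, D, E are collinear ∩ FE ⟂ CD]
   → E = (-3384/377, -2022/377)
3. B_x = -12  [B is the midpoint of DF]
4. B_y = 3/2  [B is the midpoint of DF]
   → B = (-12, 3/2)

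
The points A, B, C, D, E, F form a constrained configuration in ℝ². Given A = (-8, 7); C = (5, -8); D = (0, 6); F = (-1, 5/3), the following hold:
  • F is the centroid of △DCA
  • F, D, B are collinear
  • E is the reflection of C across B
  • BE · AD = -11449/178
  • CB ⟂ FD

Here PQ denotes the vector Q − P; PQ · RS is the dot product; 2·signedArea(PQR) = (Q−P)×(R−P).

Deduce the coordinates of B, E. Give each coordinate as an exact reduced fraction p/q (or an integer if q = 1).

1. B_x = -501/178  [F, D, B are collinear ∩ CB ⟂ FD]
2. B_y = -1103/178  [F, D, B are collinear ∩ CB ⟂ FD]
   → B = (-501/178, -1103/178)
3. E_x = -946/89  [E is the reflection of C across B]
4. E_y = -391/89  [E is the reflection of C across B]
   → E = (-946/89, -391/89)

B = (-501/178, -1103/178)
E = (-946/89, -391/89)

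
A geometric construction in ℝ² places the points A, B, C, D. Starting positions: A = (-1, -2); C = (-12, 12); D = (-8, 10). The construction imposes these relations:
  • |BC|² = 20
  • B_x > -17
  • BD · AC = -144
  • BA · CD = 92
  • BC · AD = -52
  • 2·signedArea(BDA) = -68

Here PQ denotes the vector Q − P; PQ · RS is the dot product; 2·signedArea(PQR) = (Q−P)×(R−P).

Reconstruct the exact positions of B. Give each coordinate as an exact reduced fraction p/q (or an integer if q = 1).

1. B_x = -16  [BA · CD = 92 ∩ BC · AD = -52]
2. B_y = 14  [BA · CD = 92 ∩ BC · AD = -52]
   → B = (-16, 14)

B = (-16, 14)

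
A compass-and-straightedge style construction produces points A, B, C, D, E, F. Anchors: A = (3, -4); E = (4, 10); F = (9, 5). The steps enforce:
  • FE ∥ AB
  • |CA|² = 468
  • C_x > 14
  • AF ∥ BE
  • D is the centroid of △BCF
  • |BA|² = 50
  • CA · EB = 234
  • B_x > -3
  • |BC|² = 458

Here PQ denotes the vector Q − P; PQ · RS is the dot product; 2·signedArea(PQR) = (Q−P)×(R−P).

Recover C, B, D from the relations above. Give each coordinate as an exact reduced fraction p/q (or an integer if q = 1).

B = (-2, 1)
C = (15, 14)
D = (22/3, 20/3)

1. B_x = -2  [AF ∥ BE ∩ FE ∥ AB]
2. B_y = 1  [AF ∥ BE ∩ FE ∥ AB]
   → B = (-2, 1)
3. C_x = 15  [line 6·x + 9·y + -216 = 0 ∩ |CA|² = 468]
4. C_y = 14  [line 6·x + 9·y + -216 = 0 ∩ |CA|² = 468]
   → C = (15, 14)
5. D_x = 22/3  [D is the centroid of △BCF]
6. D_y = 20/3  [D is the centroid of △BCF]
   → D = (22/3, 20/3)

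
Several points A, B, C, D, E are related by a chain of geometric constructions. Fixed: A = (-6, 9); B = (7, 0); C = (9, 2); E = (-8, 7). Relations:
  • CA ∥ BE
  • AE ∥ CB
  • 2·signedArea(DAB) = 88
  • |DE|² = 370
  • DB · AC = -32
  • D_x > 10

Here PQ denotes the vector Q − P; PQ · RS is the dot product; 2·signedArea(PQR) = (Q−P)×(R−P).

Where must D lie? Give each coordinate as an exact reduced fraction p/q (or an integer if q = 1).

1. D_x = 11  [2·signedArea(DAB) = 88 ∩ DB · AC = -32]
2. D_y = 4  [2·signedArea(DAB) = 88 ∩ DB · AC = -32]
   → D = (11, 4)

D = (11, 4)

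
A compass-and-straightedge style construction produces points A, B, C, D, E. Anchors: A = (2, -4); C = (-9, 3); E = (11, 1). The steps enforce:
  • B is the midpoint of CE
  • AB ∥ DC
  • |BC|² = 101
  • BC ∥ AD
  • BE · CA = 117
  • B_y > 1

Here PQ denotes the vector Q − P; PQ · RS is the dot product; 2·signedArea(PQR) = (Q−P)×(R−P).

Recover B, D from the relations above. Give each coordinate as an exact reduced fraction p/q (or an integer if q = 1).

1. B_x = 1  [B is the midpoint of CE]
2. B_y = 2  [B is the midpoint of CE]
   → B = (1, 2)
3. D_x = -8  [AB ∥ DC ∩ BC ∥ AD]
4. D_y = -3  [AB ∥ DC ∩ BC ∥ AD]
   → D = (-8, -3)

B = (1, 2)
D = (-8, -3)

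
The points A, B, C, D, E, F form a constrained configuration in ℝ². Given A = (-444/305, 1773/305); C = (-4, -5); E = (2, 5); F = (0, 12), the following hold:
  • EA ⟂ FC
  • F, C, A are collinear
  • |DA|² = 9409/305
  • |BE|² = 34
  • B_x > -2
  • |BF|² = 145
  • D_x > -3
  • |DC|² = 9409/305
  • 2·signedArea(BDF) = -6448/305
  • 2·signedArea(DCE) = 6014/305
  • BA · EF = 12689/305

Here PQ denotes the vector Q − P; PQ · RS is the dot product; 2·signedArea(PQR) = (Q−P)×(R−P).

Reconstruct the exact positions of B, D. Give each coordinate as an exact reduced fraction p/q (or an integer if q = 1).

1. D_x = -832/305  [line -10·x + 6·y + -9064/305 = 0 ∩ |DC|² = 9409/305]
2. D_y = 124/305  [line -10·x + 6·y + -9064/305 = 0 ∩ |DC|² = 9409/305]
   → D = (-832/305, 124/305)
3. B_x = -1  [2·signedArea(BDF) = -6448/305 ∩ BA · EF = 12689/305]
4. B_y = 0  [2·signedArea(BDF) = -6448/305 ∩ BA · EF = 12689/305]
   → B = (-1, 0)

B = (-1, 0)
D = (-832/305, 124/305)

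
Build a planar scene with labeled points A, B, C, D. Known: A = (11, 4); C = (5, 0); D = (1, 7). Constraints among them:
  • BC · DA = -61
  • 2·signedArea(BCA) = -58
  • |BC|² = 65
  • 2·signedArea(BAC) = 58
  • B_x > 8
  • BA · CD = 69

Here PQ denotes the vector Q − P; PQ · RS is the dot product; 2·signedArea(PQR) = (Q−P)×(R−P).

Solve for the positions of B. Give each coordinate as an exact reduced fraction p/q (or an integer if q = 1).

1. B_x = 9  [2·signedArea(BAC) = 58 ∩ BA · CD = 69]
2. B_y = -7  [2·signedArea(BAC) = 58 ∩ BA · CD = 69]
   → B = (9, -7)

B = (9, -7)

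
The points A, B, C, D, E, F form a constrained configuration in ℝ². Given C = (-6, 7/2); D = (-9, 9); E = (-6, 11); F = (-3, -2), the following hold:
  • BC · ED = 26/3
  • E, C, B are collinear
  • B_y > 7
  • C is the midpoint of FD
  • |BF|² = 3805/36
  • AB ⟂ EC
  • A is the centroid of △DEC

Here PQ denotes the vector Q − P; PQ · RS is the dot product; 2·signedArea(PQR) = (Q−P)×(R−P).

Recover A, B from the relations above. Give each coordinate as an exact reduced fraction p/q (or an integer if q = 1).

1. A_x = -7  [A is the centroid of △DEC]
2. A_y = 47/6  [A is the centroid of △DEC]
   → A = (-7, 47/6)
3. B_x = -6  [E, C, B are collinear ∩ AB ⟂ EC]
4. B_y = 47/6  [E, C, B are collinear ∩ AB ⟂ EC]
   → B = (-6, 47/6)

A = (-7, 47/6)
B = (-6, 47/6)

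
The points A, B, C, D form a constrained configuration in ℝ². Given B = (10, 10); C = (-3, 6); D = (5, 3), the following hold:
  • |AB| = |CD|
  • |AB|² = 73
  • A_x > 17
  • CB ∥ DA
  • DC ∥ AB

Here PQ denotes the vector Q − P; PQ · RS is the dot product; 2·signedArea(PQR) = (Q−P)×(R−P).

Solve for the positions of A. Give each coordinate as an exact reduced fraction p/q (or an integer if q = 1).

A = (18, 7)

1. A_x = 18  [DC ∥ AB ∩ CB ∥ DA]
2. A_y = 7  [DC ∥ AB ∩ CB ∥ DA]
   → A = (18, 7)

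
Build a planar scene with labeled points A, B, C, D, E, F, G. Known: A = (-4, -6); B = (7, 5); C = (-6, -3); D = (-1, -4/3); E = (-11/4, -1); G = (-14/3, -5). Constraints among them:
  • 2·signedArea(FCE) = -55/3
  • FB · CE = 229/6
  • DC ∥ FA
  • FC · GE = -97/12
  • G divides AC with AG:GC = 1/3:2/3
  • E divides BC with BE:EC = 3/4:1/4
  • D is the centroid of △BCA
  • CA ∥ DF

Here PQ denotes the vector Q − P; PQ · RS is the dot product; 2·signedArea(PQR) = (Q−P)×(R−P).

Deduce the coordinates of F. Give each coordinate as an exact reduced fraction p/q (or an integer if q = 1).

F = (1, -13/3)

1. F_x = 1  [DC ∥ FA ∩ CA ∥ DF]
2. F_y = -13/3  [DC ∥ FA ∩ CA ∥ DF]
   → F = (1, -13/3)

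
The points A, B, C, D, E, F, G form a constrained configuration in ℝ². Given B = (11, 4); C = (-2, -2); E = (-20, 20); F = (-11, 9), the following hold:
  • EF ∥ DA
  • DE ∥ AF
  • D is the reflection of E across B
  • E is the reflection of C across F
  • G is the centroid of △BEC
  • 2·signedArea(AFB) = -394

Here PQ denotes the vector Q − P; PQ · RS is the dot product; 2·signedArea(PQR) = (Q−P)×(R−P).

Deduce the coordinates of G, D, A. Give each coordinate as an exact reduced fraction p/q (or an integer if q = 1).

1. G_x = -11/3  [G is the centroid of △BEC]
2. G_y = 22/3  [G is the centroid of △BEC]
   → G = (-11/3, 22/3)
3. D_x = 42  [D is the reflection of E across B]
4. D_y = -12  [D is the reflection of E across B]
   → D = (42, -12)
5. A_x = 51  [DE ∥ AF ∩ EF ∥ DA]
6. A_y = -23  [DE ∥ AF ∩ EF ∥ DA]
   → A = (51, -23)

A = (51, -23)
D = (42, -12)
G = (-11/3, 22/3)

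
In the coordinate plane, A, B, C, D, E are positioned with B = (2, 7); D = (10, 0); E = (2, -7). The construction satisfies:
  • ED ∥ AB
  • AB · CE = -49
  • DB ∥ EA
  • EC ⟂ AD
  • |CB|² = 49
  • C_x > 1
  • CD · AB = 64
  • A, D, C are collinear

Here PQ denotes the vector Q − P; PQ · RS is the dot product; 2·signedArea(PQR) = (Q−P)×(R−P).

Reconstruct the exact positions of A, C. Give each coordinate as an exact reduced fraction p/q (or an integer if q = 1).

A = (-6, 0)
C = (2, 0)

1. A_x = -6  [ED ∥ AB ∩ DB ∥ EA]
2. A_y = 0  [ED ∥ AB ∩ DB ∥ EA]
   → A = (-6, 0)
3. C_x = 2  [A, D, C are collinear ∩ EC ⟂ AD]
4. C_y = 0  [A, D, C are collinear ∩ EC ⟂ AD]
   → C = (2, 0)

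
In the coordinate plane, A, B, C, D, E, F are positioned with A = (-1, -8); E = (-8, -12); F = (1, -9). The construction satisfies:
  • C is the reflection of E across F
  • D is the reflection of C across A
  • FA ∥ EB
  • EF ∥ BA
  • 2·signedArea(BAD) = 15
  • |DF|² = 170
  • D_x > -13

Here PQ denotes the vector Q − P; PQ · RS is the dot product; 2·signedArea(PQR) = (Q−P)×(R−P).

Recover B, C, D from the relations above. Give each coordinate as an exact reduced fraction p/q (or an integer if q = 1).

B = (-10, -11)
C = (10, -6)
D = (-12, -10)

1. B_x = -10  [EF ∥ BA ∩ FA ∥ EB]
2. B_y = -11  [EF ∥ BA ∩ FA ∥ EB]
   → B = (-10, -11)
3. C_x = 10  [C is the reflection of E across F]
4. C_y = -6  [C is the reflection of E across F]
   → C = (10, -6)
5. D_x = -12  [D is the reflection of C across A]
6. D_y = -10  [D is the reflection of C across A]
   → D = (-12, -10)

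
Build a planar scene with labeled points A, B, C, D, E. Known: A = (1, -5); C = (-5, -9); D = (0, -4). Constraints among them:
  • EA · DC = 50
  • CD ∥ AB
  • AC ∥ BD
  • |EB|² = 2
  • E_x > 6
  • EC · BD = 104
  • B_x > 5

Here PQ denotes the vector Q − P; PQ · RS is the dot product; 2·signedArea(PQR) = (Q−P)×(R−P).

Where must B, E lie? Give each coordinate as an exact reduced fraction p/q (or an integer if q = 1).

1. B_x = 6  [AC ∥ BD ∩ CD ∥ AB]
2. B_y = 0  [AC ∥ BD ∩ CD ∥ AB]
   → B = (6, 0)
3. E_x = 7  [EA · DC = 50 ∩ EC · BD = 104]
4. E_y = -1  [EA · DC = 50 ∩ EC · BD = 104]
   → E = (7, -1)

B = (6, 0)
E = (7, -1)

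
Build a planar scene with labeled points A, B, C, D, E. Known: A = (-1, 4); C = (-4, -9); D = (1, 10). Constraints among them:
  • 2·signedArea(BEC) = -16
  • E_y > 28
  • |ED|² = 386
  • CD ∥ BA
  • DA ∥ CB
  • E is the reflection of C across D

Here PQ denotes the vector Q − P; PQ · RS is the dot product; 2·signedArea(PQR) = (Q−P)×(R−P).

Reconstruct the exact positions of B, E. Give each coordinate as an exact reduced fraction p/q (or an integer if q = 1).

1. B_x = -6  [CD ∥ BA ∩ DA ∥ CB]
2. B_y = -15  [CD ∥ BA ∩ DA ∥ CB]
   → B = (-6, -15)
3. E_x = 6  [E is the reflection of C across D]
4. E_y = 29  [E is the reflection of C across D]
   → E = (6, 29)

B = (-6, -15)
E = (6, 29)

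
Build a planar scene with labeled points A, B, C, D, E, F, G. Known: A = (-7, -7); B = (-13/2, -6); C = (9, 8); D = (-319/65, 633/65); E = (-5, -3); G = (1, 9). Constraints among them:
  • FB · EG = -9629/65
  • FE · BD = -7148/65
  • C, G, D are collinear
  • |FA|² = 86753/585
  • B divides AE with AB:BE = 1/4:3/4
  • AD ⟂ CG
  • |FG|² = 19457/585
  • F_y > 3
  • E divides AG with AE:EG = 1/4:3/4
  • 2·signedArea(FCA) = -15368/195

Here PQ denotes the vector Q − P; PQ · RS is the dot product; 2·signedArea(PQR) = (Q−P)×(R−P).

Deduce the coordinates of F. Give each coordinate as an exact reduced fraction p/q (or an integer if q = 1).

1. F_x = -63/65  [FB · EG = -9629/65 ∩ 2·signedArea(FCA) = -15368/195]
2. F_y = 698/195  [FB · EG = -9629/65 ∩ 2·signedArea(FCA) = -15368/195]
   → F = (-63/65, 698/195)

F = (-63/65, 698/195)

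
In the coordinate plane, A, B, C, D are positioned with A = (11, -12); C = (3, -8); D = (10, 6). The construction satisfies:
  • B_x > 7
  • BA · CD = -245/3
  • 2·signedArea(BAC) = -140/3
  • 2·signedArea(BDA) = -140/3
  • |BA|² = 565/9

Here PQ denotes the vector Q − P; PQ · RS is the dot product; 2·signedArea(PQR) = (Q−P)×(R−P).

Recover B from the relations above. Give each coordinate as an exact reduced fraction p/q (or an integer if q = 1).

B = (8, -14/3)

1. B_x = 8  [2·signedArea(BAC) = -140/3 ∩ 2·signedArea(BDA) = -140/3]
2. B_y = -14/3  [2·signedArea(BAC) = -140/3 ∩ 2·signedArea(BDA) = -140/3]
   → B = (8, -14/3)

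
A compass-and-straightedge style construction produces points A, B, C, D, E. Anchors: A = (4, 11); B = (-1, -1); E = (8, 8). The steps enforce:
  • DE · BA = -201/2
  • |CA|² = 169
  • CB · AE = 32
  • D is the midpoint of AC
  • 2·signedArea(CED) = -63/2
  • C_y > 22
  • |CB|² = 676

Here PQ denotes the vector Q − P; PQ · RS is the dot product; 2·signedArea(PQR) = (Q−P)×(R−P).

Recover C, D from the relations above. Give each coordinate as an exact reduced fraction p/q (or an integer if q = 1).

1. C_x = 9  [line -4·x + 3·y + -33 = 0 ∩ |CB|² = 676]
2. C_y = 23  [line -4·x + 3·y + -33 = 0 ∩ |CB|² = 676]
   → C = (9, 23)
3. D_x = 13/2  [D is the midpoint of AC]
4. D_y = 17  [D is the midpoint of AC]
   → D = (13/2, 17)

C = (9, 23)
D = (13/2, 17)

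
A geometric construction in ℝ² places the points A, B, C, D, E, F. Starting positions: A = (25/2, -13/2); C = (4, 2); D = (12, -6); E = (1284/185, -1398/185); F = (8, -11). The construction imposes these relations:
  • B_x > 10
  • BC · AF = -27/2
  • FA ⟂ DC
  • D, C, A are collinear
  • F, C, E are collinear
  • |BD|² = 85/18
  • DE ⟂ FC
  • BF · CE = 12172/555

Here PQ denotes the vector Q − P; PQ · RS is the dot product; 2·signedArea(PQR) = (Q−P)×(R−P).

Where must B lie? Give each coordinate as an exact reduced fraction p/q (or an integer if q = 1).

1. B_x = 65/6  [BF · CE = 12172/555 ∩ BC · AF = -27/2]
2. B_y = -47/6  [BF · CE = 12172/555 ∩ BC · AF = -27/2]
   → B = (65/6, -47/6)

B = (65/6, -47/6)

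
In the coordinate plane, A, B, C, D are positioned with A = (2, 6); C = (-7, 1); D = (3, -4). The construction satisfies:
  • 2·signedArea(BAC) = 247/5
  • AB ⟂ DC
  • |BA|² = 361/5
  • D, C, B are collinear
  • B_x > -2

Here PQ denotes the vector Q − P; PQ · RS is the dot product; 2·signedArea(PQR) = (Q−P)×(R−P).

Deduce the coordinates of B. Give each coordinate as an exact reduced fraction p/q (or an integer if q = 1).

1. B_x = -9/5  [D, C, B are collinear ∩ AB ⟂ DC]
2. B_y = -8/5  [D, C, B are collinear ∩ AB ⟂ DC]
   → B = (-9/5, -8/5)

B = (-9/5, -8/5)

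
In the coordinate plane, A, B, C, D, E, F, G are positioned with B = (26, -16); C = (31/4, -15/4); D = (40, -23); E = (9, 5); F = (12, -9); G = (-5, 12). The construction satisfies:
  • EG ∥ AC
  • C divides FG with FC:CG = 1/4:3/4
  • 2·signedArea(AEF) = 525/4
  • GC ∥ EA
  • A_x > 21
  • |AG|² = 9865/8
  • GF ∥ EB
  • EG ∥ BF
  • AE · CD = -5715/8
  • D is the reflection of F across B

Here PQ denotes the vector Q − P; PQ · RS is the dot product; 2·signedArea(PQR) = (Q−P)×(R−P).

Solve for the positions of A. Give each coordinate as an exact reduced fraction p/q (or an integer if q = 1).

A = (87/4, -43/4)

1. A_x = 87/4  [EG ∥ AC ∩ GC ∥ EA]
2. A_y = -43/4  [EG ∥ AC ∩ GC ∥ EA]
   → A = (87/4, -43/4)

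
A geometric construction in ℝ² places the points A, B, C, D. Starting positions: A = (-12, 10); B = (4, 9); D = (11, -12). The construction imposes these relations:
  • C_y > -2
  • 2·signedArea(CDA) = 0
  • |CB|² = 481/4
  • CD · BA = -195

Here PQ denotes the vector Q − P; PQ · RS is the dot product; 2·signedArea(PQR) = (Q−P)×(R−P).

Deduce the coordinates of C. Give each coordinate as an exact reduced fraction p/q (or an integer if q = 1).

1. C_x = -1/2  [2·signedArea(CDA) = 0 ∩ CD · BA = -195]
2. C_y = -1  [2·signedArea(CDA) = 0 ∩ CD · BA = -195]
   → C = (-1/2, -1)

C = (-1/2, -1)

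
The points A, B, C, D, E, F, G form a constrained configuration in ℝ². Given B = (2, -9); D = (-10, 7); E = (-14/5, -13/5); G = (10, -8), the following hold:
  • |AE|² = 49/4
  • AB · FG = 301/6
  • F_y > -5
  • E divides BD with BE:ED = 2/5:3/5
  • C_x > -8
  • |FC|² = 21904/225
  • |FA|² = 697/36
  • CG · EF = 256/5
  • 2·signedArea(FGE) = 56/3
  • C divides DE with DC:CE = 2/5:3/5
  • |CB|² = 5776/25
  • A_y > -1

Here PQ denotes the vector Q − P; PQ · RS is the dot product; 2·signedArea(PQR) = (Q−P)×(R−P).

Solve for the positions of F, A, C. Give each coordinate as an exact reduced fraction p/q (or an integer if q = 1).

A = (0, -1/2)
C = (-178/25, 79/25)
F = (-6/5, -71/15)

1. C_x = -178/25  [C divides DE with DC:CE = 2/5:3/5]
2. C_y = 79/25  [C divides DE with DC:CE = 2/5:3/5]
   → C = (-178/25, 79/25)
3. F_x = -6/5  [2·signedArea(FGE) = 56/3 ∩ CG · EF = 256/5]
4. F_y = -71/15  [2·signedArea(FGE) = 56/3 ∩ CG · EF = 256/5]
   → F = (-6/5, -71/15)
5. A_x = 0  [line -56/5·x + 49/15·y + 49/30 = 0 ∩ |FA|² = 697/36]
6. A_y = -1/2  [line -56/5·x + 49/15·y + 49/30 = 0 ∩ |FA|² = 697/36]
   → A = (0, -1/2)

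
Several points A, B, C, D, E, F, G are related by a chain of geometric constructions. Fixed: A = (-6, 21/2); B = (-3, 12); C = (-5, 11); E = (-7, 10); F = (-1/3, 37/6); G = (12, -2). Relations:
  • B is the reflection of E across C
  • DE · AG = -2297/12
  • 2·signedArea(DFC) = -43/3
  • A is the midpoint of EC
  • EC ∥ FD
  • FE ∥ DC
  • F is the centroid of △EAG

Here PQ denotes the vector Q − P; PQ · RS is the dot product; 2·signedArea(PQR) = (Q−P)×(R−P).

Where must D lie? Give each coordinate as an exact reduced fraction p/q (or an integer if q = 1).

1. D_x = 5/3  [FE ∥ DC ∩ EC ∥ FD]
2. D_y = 43/6  [FE ∥ DC ∩ EC ∥ FD]
   → D = (5/3, 43/6)

D = (5/3, 43/6)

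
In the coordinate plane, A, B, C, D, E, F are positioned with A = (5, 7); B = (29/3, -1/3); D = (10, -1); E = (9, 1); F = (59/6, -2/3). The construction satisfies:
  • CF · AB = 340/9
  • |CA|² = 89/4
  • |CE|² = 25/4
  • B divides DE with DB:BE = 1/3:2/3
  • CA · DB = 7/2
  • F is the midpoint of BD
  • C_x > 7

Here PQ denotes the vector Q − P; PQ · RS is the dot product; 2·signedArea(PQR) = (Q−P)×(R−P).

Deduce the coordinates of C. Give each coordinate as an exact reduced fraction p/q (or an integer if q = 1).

C = (15/2, 3)

1. C_x = 15/2  [CF · AB = 340/9 ∩ CA · DB = 7/2]
2. C_y = 3  [CF · AB = 340/9 ∩ CA · DB = 7/2]
   → C = (15/2, 3)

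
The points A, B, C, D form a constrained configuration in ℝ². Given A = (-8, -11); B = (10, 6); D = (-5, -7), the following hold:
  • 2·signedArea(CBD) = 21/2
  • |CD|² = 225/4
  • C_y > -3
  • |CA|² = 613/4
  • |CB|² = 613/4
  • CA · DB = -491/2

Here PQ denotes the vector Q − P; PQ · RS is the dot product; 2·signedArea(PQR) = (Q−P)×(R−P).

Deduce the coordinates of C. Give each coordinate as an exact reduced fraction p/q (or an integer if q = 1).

C = (1, -5/2)

1. C_x = 1  [CA · DB = -491/2 ∩ 2·signedArea(CBD) = 21/2]
2. C_y = -5/2  [CA · DB = -491/2 ∩ 2·signedArea(CBD) = 21/2]
   → C = (1, -5/2)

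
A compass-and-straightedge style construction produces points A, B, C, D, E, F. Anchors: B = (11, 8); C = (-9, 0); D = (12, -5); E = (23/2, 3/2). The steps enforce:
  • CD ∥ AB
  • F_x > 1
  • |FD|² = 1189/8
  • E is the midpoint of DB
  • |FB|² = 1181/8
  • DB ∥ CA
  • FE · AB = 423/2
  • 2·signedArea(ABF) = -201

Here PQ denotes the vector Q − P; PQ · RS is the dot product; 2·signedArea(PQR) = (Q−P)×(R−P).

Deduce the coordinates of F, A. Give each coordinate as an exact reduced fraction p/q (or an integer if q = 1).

A = (-10, 13)
F = (5/4, 3/4)

1. A_x = -10  [CD ∥ AB ∩ DB ∥ CA]
2. A_y = 13  [CD ∥ AB ∩ DB ∥ CA]
   → A = (-10, 13)
3. F_x = 5/4  [FE · AB = 423/2 ∩ 2·signedArea(ABF) = -201]
4. F_y = 3/4  [FE · AB = 423/2 ∩ 2·signedArea(ABF) = -201]
   → F = (5/4, 3/4)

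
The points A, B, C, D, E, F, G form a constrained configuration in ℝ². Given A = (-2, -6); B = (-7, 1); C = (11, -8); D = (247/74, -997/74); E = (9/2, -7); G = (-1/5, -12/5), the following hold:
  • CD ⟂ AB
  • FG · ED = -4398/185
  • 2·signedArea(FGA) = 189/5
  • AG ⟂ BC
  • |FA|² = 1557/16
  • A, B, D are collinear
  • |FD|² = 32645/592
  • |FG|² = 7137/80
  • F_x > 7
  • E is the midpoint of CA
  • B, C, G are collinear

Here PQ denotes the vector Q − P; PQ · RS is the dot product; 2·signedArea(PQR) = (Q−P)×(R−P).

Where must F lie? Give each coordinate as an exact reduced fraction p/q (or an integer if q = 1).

F = (31/4, -15/2)

1. F_x = 31/4  [2·signedArea(FGA) = 189/5 ∩ FG · ED = -4398/185]
2. F_y = -15/2  [2·signedArea(FGA) = 189/5 ∩ FG · ED = -4398/185]
   → F = (31/4, -15/2)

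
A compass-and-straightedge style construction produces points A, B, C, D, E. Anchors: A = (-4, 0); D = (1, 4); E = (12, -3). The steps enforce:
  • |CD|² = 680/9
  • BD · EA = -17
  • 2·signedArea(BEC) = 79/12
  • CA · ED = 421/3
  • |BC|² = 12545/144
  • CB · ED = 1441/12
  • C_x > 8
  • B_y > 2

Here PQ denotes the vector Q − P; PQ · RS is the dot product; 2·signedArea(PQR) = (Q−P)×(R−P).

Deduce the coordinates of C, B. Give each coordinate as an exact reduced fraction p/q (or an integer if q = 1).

1. C_x = 25/3  [line 11·x + -7·y + -289/3 = 0 ∩ |CD|² = 680/9]
2. C_y = -2/3  [line 11·x + -7·y + -289/3 = 0 ∩ |CD|² = 680/9]
   → C = (25/3, -2/3)
3. B_x = -1/4  [CB · ED = 1441/12 ∩ 2·signedArea(BEC) = 79/12]
4. B_y = 3  [CB · ED = 1441/12 ∩ 2·signedArea(BEC) = 79/12]
   → B = (-1/4, 3)

B = (-1/4, 3)
C = (25/3, -2/3)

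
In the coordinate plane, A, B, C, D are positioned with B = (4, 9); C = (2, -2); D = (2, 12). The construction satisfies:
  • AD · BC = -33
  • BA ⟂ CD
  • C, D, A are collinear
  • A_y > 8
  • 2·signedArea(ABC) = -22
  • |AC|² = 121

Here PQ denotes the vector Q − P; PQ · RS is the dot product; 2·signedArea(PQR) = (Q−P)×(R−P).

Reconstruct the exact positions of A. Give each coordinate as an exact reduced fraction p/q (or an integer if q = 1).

A = (2, 9)

1. A_x = 2  [C, D, A are collinear ∩ BA ⟂ CD]
2. A_y = 9  [C, D, A are collinear ∩ BA ⟂ CD]
   → A = (2, 9)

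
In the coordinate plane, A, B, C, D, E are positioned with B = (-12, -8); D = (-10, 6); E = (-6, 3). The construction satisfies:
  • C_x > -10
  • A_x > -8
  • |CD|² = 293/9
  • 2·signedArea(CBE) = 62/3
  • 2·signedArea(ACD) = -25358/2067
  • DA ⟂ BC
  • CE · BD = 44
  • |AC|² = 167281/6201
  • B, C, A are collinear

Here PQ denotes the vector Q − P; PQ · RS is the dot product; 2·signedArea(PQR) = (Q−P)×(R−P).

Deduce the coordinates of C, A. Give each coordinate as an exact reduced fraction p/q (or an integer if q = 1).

A = (-5340/689, 3638/689)
C = (-28/3, 1/3)

1. C_x = -28/3  [CE · BD = 44 ∩ 2·signedArea(CBE) = 62/3]
2. C_y = 1/3  [CE · BD = 44 ∩ 2·signedArea(CBE) = 62/3]
   → C = (-28/3, 1/3)
3. A_x = -5340/689  [B, C, A are collinear ∩ DA ⟂ BC]
4. A_y = 3638/689  [B, C, A are collinear ∩ DA ⟂ BC]
   → A = (-5340/689, 3638/689)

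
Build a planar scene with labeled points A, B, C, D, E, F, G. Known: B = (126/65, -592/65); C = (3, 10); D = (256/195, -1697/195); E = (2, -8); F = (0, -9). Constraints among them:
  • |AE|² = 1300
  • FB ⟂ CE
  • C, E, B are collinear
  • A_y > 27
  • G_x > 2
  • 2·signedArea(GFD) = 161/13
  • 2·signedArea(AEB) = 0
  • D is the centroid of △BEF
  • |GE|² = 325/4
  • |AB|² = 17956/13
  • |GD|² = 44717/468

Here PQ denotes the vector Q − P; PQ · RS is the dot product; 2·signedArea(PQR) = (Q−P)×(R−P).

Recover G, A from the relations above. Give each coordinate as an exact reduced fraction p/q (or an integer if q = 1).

1. G_x = 5/2  [line -58/195·x + 256/195·y + -37/65 = 0 ∩ |GD|² = 44717/468]
2. G_y = 1  [line -58/195·x + 256/195·y + -37/65 = 0 ∩ |GD|² = 44717/468]
   → G = (5/2, 1)
3. A_x = 4  [line 72/65·x + -4/65·y + -176/65 = 0 ∩ |AB|² = 17956/13]
4. A_y = 28  [line 72/65·x + -4/65·y + -176/65 = 0 ∩ |AB|² = 17956/13]
   → A = (4, 28)

A = (4, 28)
G = (5/2, 1)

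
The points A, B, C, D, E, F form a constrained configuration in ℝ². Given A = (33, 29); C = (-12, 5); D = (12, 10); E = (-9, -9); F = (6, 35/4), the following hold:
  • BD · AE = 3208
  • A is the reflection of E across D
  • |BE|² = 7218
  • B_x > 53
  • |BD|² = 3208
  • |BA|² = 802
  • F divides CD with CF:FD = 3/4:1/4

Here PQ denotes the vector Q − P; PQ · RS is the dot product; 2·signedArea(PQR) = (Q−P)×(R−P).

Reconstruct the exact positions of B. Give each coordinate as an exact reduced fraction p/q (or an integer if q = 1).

B = (54, 48)

1. B_x = 54  [line 42·x + 38·y + -4092 = 0 ∩ |BE|² = 7218]
2. B_y = 48  [line 42·x + 38·y + -4092 = 0 ∩ |BE|² = 7218]
   → B = (54, 48)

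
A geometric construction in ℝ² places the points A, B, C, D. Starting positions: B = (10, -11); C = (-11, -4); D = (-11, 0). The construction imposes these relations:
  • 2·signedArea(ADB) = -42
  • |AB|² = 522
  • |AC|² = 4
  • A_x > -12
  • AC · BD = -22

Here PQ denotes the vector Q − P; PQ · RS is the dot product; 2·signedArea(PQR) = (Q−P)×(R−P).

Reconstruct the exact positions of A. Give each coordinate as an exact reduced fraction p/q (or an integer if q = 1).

A = (-11, -2)

1. A_x = -11  [2·signedArea(ADB) = -42 ∩ AC · BD = -22]
2. A_y = -2  [2·signedArea(ADB) = -42 ∩ AC · BD = -22]
   → A = (-11, -2)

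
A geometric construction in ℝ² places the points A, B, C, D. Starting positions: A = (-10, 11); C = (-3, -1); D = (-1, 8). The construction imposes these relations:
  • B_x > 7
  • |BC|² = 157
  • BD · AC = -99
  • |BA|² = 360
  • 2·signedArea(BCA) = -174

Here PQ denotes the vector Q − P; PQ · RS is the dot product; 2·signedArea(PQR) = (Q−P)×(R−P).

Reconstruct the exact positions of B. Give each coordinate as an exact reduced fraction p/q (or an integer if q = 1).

1. B_x = 8  [2·signedArea(BCA) = -174 ∩ BD · AC = -99]
2. B_y = 5  [2·signedArea(BCA) = -174 ∩ BD · AC = -99]
   → B = (8, 5)

B = (8, 5)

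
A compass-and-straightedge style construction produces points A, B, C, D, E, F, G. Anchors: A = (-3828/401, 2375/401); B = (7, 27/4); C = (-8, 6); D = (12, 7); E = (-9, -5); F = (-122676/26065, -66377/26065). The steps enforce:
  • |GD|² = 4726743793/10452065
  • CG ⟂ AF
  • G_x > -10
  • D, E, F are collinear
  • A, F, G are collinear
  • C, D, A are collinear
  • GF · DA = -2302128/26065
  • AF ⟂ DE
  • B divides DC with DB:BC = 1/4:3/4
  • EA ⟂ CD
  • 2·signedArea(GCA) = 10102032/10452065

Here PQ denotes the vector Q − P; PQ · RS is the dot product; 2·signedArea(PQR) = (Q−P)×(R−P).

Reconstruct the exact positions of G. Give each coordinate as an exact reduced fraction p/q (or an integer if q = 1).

1. G_x = -239768/26065  [A, F, G are collinear ∩ CG ⟂ AF]
2. G_y = 138534/26065  [A, F, G are collinear ∩ CG ⟂ AF]
   → G = (-239768/26065, 138534/26065)

G = (-239768/26065, 138534/26065)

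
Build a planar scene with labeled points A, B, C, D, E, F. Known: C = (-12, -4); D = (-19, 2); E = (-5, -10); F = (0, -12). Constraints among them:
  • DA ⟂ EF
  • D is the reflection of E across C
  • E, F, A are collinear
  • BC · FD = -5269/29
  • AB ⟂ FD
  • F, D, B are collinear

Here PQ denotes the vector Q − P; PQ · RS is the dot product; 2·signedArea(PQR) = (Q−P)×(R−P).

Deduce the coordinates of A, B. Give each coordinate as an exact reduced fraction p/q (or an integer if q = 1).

A = (-615/29, -102/29)
B = (-287451/16153, 17970/16153)

1. A_x = -615/29  [E, F, A are collinear ∩ DA ⟂ EF]
2. A_y = -102/29  [E, F, A are collinear ∩ DA ⟂ EF]
   → A = (-615/29, -102/29)
3. B_x = -287451/16153  [F, D, B are collinear ∩ AB ⟂ FD]
4. B_y = 17970/16153  [F, D, B are collinear ∩ AB ⟂ FD]
   → B = (-287451/16153, 17970/16153)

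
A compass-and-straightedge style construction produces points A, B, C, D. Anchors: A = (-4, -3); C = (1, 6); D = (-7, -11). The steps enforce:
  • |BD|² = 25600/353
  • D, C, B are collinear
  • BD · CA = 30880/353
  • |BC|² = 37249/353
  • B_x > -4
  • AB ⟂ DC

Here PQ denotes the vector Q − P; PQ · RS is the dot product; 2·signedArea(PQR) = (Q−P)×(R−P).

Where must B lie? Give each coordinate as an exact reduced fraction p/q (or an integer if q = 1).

B = (-1191/353, -1163/353)

1. B_x = -1191/353  [D, C, B are collinear ∩ AB ⟂ DC]
2. B_y = -1163/353  [D, C, B are collinear ∩ AB ⟂ DC]
   → B = (-1191/353, -1163/353)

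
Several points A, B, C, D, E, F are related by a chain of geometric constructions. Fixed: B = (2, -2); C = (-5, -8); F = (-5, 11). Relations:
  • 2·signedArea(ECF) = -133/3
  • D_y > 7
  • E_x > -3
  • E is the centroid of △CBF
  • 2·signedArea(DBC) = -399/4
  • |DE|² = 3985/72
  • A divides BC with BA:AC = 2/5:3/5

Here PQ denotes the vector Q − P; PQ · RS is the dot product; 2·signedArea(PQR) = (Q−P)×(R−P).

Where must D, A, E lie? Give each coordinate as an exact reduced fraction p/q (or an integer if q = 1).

A = (-4/5, -22/5)
D = (-13/4, 31/4)
E = (-8/3, 1/3)

1. A_x = -4/5  [A divides BC with BA:AC = 2/5:3/5]
2. A_y = -22/5  [A divides BC with BA:AC = 2/5:3/5]
   → A = (-4/5, -22/5)
3. E_x = -8/3  [E is the centroid of △CBF]
4. E_y = 1/3  [E is the centroid of △CBF]
   → E = (-8/3, 1/3)
5. D_x = -13/4  [line 6·x + -7·y + 295/4 = 0 ∩ |DE|² = 3985/72]
6. D_y = 31/4  [line 6·x + -7·y + 295/4 = 0 ∩ |DE|² = 3985/72]
   → D = (-13/4, 31/4)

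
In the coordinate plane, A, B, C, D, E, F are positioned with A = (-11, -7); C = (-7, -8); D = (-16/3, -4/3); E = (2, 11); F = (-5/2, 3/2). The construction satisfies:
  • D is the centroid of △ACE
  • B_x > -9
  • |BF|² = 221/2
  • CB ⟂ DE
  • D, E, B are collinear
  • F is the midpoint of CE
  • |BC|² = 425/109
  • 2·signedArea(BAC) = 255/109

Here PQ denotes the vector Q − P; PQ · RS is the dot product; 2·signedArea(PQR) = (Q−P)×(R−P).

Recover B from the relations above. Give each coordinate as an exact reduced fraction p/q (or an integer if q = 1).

1. B_x = -948/109  [D, E, B are collinear ∩ CB ⟂ DE]
2. B_y = -762/109  [D, E, B are collinear ∩ CB ⟂ DE]
   → B = (-948/109, -762/109)

B = (-948/109, -762/109)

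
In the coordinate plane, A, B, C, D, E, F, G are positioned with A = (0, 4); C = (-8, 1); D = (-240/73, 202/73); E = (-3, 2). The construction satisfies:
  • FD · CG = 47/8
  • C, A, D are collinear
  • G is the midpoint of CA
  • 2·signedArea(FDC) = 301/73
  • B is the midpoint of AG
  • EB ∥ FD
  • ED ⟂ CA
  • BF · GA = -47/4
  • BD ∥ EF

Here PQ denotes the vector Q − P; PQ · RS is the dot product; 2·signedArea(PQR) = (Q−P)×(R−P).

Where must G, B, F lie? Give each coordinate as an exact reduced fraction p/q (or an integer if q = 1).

B = (-2, 13/4)
F = (-313/73, 443/292)
G = (-4, 5/2)

1. G_x = -4  [G is the midpoint of CA]
2. G_y = 5/2  [G is the midpoint of CA]
   → G = (-4, 5/2)
3. B_x = -2  [B is the midpoint of AG]
4. B_y = 13/4  [B is the midpoint of AG]
   → B = (-2, 13/4)
5. F_x = -313/73  [EB ∥ FD ∩ BD ∥ EF]
6. F_y = 443/292  [EB ∥ FD ∩ BD ∥ EF]
   → F = (-313/73, 443/292)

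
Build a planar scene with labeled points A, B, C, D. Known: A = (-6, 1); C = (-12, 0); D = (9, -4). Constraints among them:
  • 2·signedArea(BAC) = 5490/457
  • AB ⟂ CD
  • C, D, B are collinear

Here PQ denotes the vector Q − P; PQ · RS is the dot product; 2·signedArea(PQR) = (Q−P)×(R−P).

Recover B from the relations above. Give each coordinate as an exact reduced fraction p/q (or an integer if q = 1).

1. B_x = -2922/457  [C, D, B are collinear ∩ AB ⟂ CD]
2. B_y = -488/457  [C, D, B are collinear ∩ AB ⟂ CD]
   → B = (-2922/457, -488/457)

B = (-2922/457, -488/457)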